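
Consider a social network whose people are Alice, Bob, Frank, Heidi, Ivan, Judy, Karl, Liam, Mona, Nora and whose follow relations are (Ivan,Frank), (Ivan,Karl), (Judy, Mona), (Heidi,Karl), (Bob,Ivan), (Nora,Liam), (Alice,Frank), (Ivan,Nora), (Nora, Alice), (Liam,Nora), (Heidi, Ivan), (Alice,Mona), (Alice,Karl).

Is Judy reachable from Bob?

Explore from Bob.
Distance 1: reach Ivan.
Distance 2: reach Frank, Karl, Nora.
Distance 3: reach Alice, Liam.
Distance 4: reach Mona.
The search from Bob is exhausted; no directed path reaches Judy.

No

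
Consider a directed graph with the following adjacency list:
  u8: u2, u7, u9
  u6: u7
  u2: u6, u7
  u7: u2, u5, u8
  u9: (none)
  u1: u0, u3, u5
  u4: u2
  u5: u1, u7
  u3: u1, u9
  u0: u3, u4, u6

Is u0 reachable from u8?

Yes

Explore from u8.
Distance 1: reach u2, u7, u9.
Distance 2: reach u5, u6.
Distance 3: reach u1.
Distance 4: reach u0, u3.
Found u0.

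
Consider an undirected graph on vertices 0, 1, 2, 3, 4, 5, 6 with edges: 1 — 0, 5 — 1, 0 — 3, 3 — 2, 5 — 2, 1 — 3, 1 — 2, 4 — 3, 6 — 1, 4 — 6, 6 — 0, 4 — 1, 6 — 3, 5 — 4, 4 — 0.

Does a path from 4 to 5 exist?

Yes

Explore from 4.
Distance 1: reach 0, 1, 3, 5, 6.
Found 5.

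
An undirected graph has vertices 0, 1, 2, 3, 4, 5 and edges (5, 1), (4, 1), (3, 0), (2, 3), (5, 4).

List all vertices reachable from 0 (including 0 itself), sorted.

Start at 0.
Its neighbours: 3.
Then their neighbours: 2.
Nothing further is reachable.

0, 2, 3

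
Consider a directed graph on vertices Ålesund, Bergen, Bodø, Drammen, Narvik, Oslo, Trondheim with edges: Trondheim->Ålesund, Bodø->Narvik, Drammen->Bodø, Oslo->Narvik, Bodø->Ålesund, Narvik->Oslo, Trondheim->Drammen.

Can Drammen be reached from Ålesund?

Ålesund has no outgoing edges, so nothing is reachable from it.

No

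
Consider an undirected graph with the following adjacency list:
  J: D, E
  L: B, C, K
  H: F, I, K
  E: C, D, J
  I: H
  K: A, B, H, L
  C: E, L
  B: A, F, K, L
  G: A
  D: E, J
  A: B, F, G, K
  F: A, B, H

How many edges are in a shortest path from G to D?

6

Distance 0: G.
Distance 1: A.
Distance 2: B, F, K.
Distance 3: H, L.
Distance 4: C, I.
Distance 5: E.
Distance 6: D, J — contains D.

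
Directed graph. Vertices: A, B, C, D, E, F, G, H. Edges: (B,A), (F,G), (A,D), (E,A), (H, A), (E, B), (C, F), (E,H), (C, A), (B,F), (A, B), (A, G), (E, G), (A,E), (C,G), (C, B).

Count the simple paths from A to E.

A→E

1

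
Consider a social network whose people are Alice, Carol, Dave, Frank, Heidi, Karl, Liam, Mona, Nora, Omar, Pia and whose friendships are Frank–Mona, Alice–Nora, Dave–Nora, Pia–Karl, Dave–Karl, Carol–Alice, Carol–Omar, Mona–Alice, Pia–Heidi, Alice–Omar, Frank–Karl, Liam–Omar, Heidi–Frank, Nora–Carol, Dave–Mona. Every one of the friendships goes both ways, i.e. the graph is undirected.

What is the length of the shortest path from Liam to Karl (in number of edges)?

5

Distance 0: Liam.
Distance 1: Omar.
Distance 2: Alice, Carol.
Distance 3: Mona, Nora.
Distance 4: Dave, Frank.
Distance 5: Heidi, Karl — contains Karl.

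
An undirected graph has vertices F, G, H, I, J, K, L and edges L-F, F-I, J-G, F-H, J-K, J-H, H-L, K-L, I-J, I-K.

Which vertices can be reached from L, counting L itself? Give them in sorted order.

Start at L.
Its neighbours: F, H, K.
Then their neighbours: I, J.
Then next layer: G.
Every vertex is now reached.

F, G, H, I, J, K, L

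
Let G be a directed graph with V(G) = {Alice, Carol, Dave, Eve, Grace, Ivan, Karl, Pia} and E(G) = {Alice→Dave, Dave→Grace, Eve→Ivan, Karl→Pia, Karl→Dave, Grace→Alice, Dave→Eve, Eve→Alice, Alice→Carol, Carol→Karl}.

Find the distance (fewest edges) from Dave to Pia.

5

Distance 0: Dave.
Distance 1: Eve, Grace.
Distance 2: Alice, Ivan.
Distance 3: Carol.
Distance 4: Karl.
Distance 5: Pia — contains Pia.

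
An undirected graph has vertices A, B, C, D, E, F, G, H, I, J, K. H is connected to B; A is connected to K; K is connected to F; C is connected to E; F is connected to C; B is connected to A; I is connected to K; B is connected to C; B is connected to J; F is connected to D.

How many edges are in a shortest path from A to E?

3

Distance 0: A.
Distance 1: B, K.
Distance 2: C, F, H, I, J.
Distance 3: D, E — contains E.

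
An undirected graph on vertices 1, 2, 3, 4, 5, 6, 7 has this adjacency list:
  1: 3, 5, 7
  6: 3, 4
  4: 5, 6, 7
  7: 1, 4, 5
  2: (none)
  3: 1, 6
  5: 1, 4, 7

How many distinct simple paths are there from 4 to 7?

4–5–1–7
4–5–7
4–6–3–1–5–7
4–6–3–1–7
4–7

5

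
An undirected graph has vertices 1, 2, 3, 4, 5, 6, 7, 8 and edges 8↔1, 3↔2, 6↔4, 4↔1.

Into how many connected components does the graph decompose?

From 1: component {1, 4, 6, 8}.
From 2: component {2, 3}.
From 5: component {5}.
From 7: component {7}.
That's 4 components.

4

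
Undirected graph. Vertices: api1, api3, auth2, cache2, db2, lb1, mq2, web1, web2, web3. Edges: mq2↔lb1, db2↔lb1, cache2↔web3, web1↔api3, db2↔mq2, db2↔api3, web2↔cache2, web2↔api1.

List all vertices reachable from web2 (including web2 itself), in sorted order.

Start at web2.
Its neighbours: api1, cache2.
Then their neighbours: web3.
Nothing further is reachable.

api1, cache2, web2, web3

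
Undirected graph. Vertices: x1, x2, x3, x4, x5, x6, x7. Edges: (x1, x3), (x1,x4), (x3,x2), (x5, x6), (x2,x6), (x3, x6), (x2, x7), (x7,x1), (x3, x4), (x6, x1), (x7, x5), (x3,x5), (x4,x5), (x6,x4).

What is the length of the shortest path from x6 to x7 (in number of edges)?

Distance 0: x6.
Distance 1: x1, x2, x3, x4, x5.
Distance 2: x7 — contains x7.

2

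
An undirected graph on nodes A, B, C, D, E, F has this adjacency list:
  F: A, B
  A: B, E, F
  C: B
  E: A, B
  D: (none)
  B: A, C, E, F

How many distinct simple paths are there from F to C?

3

F–A–B–C
F–A–E–B–C
F–B–C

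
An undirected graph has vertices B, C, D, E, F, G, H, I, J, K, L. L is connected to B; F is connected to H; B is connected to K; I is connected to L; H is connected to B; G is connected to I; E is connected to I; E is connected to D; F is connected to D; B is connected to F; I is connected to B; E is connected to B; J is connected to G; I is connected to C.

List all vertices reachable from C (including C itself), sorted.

B, C, D, E, F, G, H, I, J, K, L

Start at C.
Its neighbours: I.
Then their neighbours: B, E, G, L.
Then next layer: D, F, H, J, K.
Every vertex is now reached.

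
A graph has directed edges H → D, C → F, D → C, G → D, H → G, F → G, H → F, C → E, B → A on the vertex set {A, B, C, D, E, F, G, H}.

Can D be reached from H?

Yes

Explore from H.
Distance 1: reach D, F, G.
Found D.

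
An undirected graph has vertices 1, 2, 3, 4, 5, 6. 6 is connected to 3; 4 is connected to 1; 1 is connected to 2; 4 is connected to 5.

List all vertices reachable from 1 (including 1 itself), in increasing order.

Start at 1.
Its neighbours: 2, 4.
Then their neighbours: 5.
Nothing further is reachable.

1, 2, 4, 5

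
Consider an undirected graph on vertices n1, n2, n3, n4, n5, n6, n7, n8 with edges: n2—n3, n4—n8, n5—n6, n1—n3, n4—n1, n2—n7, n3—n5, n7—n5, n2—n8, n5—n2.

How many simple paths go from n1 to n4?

4

n1–n3–n2–n8–n4
n1–n3–n5–n2–n8–n4
n1–n3–n5–n7–n2–n8–n4
n1–n4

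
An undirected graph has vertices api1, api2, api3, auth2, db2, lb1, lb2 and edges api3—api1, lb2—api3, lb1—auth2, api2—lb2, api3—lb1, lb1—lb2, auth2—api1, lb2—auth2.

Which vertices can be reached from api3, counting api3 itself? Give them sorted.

Start at api3.
Its neighbours: api1, lb1, lb2.
Then their neighbours: api2, auth2.
Nothing further is reachable.

api1, api2, api3, auth2, lb1, lb2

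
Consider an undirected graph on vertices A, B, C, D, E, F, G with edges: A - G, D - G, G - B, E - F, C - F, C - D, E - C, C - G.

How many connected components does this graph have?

From A: component {A, B, C, D, E, F, G}.
That's 1 component.

1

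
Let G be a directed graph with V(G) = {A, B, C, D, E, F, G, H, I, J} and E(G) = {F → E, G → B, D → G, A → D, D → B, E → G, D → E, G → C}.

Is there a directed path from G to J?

Explore from G.
Distance 1: reach B, C.
The search from G is exhausted; no directed path reaches J.

No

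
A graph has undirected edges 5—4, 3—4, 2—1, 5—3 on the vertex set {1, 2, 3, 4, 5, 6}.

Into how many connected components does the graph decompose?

From 1: component {1, 2}.
From 3: component {3, 4, 5}.
From 6: component {6}.
That's 3 components.

3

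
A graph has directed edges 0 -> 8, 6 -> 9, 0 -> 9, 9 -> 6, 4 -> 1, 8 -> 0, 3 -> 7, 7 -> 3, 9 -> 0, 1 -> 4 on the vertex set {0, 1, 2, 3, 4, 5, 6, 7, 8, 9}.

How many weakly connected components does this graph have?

5

From 0: component {0, 6, 8, 9}.
From 1: component {1, 4}.
From 2: component {2}.
From 3: component {3, 7}.
From 5: component {5}.
That's 5 components.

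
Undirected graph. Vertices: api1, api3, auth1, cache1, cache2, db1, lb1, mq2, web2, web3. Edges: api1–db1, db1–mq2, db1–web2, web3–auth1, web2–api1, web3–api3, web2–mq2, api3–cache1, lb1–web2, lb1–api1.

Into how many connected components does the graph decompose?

3

From api1: component {api1, db1, lb1, mq2, web2}.
From api3: component {api3, auth1, cache1, web3}.
From cache2: component {cache2}.
That's 3 components.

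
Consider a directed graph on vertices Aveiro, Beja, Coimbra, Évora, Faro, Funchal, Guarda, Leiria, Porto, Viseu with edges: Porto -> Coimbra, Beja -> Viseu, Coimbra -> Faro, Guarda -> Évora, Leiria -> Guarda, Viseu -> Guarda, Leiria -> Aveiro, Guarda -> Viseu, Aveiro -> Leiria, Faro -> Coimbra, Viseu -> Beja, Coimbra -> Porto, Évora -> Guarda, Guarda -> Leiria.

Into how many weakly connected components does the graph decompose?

3

From Aveiro: component {Aveiro, Beja, Évora, Guarda, Leiria, Viseu}.
From Coimbra: component {Coimbra, Faro, Porto}.
From Funchal: component {Funchal}.
That's 3 components.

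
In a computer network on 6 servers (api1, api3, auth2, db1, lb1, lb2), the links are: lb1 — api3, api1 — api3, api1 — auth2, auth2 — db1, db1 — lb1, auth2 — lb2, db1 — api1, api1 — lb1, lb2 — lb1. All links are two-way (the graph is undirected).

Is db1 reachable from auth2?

Explore from auth2.
Distance 1: reach api1, db1, lb2.
Found db1.

Yes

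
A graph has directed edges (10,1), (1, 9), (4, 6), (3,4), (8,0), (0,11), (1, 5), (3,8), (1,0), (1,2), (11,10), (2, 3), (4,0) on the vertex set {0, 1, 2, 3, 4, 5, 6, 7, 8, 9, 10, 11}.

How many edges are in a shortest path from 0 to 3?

5

Distance 0: 0.
Distance 1: 11.
Distance 2: 10.
Distance 3: 1.
Distance 4: 2, 5, 9.
Distance 5: 3 — contains 3.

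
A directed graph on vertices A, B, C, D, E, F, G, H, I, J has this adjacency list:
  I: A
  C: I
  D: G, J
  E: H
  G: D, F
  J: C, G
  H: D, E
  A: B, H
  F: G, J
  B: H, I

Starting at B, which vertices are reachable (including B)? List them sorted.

A, B, C, D, E, F, G, H, I, J

Start at B.
Its neighbours: H, I.
Then their neighbours: A, D, E.
Then next layer: G, J.
Then next layer: C, F.
Every vertex is now reached.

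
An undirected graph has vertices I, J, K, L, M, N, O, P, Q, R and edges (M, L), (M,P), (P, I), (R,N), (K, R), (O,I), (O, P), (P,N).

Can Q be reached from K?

Explore from K.
Distance 1: reach R.
Distance 2: reach N.
Distance 3: reach P.
Distance 4: reach I, M, O.
Distance 5: reach L.
The search is exhausted without reaching Q; it lies in a different component.

No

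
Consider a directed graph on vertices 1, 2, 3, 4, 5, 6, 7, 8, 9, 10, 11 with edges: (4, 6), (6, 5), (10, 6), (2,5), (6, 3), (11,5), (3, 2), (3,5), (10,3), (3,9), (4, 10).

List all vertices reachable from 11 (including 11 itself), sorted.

Start at 11.
Its neighbours: 5.
Nothing further is reachable.

5, 11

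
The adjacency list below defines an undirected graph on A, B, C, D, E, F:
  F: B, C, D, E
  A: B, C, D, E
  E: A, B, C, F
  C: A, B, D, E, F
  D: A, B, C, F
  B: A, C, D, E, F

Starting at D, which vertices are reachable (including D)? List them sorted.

Start at D.
Its neighbours: A, B, C, F.
Then their neighbours: E.
Every vertex is now reached.

A, B, C, D, E, F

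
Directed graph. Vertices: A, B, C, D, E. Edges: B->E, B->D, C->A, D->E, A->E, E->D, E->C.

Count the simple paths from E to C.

E→C

1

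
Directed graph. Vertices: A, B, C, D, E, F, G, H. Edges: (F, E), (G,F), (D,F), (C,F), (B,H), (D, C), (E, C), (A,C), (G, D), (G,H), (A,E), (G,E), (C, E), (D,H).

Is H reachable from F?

Explore from F.
Distance 1: reach E.
Distance 2: reach C.
The search from F is exhausted; no directed path reaches H.

No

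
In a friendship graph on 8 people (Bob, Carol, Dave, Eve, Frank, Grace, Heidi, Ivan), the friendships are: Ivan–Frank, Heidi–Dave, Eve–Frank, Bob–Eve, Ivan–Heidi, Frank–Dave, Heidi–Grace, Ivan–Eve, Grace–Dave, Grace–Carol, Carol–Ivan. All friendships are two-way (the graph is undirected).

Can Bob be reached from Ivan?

Explore from Ivan.
Distance 1: reach Carol, Eve, Frank, Heidi.
Distance 2: reach Bob, Dave, Grace.
Found Bob.

Yes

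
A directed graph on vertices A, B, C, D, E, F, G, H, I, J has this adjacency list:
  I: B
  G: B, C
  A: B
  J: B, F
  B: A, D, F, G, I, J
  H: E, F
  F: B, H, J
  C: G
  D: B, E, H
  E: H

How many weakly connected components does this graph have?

1

From A: component {A, B, C, D, E, F, G, H, I, J}.
That's 1 component.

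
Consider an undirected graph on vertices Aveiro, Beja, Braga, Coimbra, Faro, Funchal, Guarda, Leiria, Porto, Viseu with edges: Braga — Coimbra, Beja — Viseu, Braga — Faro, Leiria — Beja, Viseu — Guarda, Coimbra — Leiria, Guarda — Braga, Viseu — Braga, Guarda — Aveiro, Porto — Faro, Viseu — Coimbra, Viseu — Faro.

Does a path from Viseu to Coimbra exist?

Explore from Viseu.
Distance 1: reach Beja, Braga, Coimbra, Faro, Guarda.
Found Coimbra.

Yes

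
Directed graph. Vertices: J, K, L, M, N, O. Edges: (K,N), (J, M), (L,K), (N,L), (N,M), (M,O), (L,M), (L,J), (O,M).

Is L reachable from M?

No

Explore from M.
Distance 1: reach O.
The search from M is exhausted; no directed path reaches L.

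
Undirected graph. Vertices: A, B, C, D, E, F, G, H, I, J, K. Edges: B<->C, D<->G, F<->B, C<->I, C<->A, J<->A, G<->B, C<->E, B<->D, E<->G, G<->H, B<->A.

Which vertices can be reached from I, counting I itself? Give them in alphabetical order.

A, B, C, D, E, F, G, H, I, J

Start at I.
Its neighbours: C.
Then their neighbours: A, B, E.
Then next layer: D, F, G, J.
Then next layer: H.
Nothing further is reachable.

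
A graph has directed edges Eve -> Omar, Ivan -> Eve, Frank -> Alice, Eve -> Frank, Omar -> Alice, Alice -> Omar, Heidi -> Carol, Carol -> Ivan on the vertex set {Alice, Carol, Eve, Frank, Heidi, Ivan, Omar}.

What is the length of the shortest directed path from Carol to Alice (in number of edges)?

Distance 0: Carol.
Distance 1: Ivan.
Distance 2: Eve.
Distance 3: Frank, Omar.
Distance 4: Alice — contains Alice.

4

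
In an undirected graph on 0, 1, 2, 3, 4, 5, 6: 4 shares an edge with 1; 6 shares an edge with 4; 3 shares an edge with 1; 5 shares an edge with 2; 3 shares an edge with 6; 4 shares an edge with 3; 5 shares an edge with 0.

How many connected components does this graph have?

From 0: component {0, 2, 5}.
From 1: component {1, 3, 4, 6}.
That's 2 components.

2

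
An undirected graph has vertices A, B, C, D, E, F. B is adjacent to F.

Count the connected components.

5

From A: component {A}.
From B: component {B, F}.
From C: component {C}.
From D: component {D}.
From E: component {E}.
That's 5 components.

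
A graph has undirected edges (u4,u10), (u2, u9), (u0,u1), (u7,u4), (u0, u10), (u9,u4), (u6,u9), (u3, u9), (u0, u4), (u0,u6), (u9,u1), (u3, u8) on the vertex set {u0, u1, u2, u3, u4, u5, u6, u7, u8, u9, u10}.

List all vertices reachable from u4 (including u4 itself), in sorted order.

Start at u4.
Its neighbours: u0, u7, u9, u10.
Then their neighbours: u1, u2, u3, u6.
Then next layer: u8.
Nothing further is reachable.

u0, u1, u2, u3, u4, u6, u7, u8, u9, u10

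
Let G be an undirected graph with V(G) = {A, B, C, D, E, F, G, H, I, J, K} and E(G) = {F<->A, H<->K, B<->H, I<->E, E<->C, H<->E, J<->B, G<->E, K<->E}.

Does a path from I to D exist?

No

Explore from I.
Distance 1: reach E.
Distance 2: reach C, G, H, K.
Distance 3: reach B.
Distance 4: reach J.
The search is exhausted without reaching D; it lies in a different component.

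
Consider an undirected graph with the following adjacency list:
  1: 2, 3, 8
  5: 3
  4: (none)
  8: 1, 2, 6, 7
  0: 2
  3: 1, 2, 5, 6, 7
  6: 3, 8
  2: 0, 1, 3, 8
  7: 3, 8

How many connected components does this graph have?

From 0: component {0, 1, 2, 3, 5, 6, 7, 8}.
From 4: component {4}.
That's 2 components.

2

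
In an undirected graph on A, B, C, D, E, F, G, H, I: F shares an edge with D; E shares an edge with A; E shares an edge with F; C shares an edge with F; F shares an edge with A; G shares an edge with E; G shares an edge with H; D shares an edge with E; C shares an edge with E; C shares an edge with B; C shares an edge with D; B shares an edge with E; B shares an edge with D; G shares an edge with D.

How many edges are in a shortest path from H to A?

3

Distance 0: H.
Distance 1: G.
Distance 2: D, E.
Distance 3: A, B, C, F — contains A.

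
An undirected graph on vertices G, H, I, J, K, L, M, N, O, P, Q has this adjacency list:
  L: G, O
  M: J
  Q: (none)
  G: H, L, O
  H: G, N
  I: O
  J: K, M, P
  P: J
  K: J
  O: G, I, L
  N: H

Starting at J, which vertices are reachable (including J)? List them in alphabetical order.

J, K, M, P

Start at J.
Its neighbours: K, M, P.
Nothing further is reachable.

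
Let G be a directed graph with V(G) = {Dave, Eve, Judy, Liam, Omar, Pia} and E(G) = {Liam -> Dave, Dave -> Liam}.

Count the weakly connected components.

From Dave: component {Dave, Liam}.
From Eve: component {Eve}.
From Judy: component {Judy}.
From Omar: component {Omar}.
From Pia: component {Pia}.
That's 5 components.

5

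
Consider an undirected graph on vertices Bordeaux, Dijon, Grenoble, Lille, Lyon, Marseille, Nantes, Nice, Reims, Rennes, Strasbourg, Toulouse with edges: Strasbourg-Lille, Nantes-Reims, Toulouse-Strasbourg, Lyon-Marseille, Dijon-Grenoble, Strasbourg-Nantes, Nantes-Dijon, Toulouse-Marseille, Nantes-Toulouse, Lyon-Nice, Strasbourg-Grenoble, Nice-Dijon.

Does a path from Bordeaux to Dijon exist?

Bordeaux has no edges, so nothing is reachable from it.

No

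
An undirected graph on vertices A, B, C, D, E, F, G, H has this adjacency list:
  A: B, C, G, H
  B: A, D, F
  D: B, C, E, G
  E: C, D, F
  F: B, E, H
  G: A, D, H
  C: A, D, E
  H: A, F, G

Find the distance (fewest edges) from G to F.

2

Distance 0: G.
Distance 1: A, D, H.
Distance 2: B, C, E, F — contains F.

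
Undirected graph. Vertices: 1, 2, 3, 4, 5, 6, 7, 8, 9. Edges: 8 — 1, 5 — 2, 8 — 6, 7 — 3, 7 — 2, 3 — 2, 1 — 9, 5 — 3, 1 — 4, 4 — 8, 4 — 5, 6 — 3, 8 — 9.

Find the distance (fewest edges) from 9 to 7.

4

Distance 0: 9.
Distance 1: 1, 8.
Distance 2: 4, 6.
Distance 3: 3, 5.
Distance 4: 2, 7 — contains 7.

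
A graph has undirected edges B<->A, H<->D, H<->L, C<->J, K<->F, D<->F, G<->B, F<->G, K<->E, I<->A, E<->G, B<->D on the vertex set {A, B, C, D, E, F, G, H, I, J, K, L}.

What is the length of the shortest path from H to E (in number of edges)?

Distance 0: H.
Distance 1: D, L.
Distance 2: B, F.
Distance 3: A, G, K.
Distance 4: E, I — contains E.

4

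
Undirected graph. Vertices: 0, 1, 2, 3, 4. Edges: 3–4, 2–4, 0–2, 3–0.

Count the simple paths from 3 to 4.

3–0–2–4
3–4

2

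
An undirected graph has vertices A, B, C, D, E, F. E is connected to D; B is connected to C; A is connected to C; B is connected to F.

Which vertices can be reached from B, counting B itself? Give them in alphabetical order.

Start at B.
Its neighbours: C, F.
Then their neighbours: A.
Nothing further is reachable.

A, B, C, F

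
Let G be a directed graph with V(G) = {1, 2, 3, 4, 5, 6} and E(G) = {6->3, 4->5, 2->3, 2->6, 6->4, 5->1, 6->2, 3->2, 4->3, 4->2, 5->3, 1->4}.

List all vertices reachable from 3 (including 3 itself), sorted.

1, 2, 3, 4, 5, 6

Start at 3.
Its neighbours: 2.
Then their neighbours: 6.
Then next layer: 4.
Then next layer: 5.
Then next layer: 1.
Every vertex is now reached.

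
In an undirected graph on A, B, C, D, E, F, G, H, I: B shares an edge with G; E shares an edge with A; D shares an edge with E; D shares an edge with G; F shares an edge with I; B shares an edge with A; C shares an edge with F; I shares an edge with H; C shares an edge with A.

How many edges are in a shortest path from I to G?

Distance 0: I.
Distance 1: F, H.
Distance 2: C.
Distance 3: A.
Distance 4: B, E.
Distance 5: D, G — contains G.

5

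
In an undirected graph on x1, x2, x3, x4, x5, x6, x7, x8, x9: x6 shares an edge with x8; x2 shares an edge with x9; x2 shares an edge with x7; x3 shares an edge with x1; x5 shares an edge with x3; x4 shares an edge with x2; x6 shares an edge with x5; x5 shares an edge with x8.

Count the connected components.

2

From x1: component {x1, x3, x5, x6, x8}.
From x2: component {x2, x4, x7, x9}.
That's 2 components.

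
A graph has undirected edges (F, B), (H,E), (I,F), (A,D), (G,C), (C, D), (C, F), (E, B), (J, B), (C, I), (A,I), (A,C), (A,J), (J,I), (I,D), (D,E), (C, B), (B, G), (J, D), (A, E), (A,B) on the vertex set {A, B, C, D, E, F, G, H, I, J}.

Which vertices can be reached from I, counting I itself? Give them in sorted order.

A, B, C, D, E, F, G, H, I, J

Start at I.
Its neighbours: A, C, D, F, J.
Then their neighbours: B, E, G.
Then next layer: H.
Every vertex is now reached.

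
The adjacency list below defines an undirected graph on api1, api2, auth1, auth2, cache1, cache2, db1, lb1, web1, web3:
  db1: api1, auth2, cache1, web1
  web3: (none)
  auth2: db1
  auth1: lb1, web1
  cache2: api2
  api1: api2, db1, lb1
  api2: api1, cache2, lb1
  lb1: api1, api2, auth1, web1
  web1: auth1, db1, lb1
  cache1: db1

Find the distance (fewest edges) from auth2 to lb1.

Distance 0: auth2.
Distance 1: db1.
Distance 2: api1, cache1, web1.
Distance 3: api2, auth1, lb1 — contains lb1.

3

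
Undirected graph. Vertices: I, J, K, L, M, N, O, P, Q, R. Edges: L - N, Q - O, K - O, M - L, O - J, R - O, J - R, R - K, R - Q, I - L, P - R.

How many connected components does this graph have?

From I: component {I, L, M, N}.
From J: component {J, K, O, P, Q, R}.
That's 2 components.

2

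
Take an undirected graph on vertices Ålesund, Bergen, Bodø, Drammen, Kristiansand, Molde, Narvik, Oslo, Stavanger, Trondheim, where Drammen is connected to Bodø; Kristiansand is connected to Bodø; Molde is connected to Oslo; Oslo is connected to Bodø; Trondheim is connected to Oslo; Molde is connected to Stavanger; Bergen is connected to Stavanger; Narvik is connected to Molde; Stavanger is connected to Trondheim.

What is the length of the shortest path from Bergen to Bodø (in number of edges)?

4

Distance 0: Bergen.
Distance 1: Stavanger.
Distance 2: Molde, Trondheim.
Distance 3: Narvik, Oslo.
Distance 4: Bodø — contains Bodø.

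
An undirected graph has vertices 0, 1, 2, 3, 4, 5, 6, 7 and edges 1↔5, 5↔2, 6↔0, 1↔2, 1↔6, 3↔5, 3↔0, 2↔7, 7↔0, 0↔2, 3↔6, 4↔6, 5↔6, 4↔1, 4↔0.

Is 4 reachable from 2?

Yes

Explore from 2.
Distance 1: reach 0, 1, 5, 7.
Distance 2: reach 3, 4, 6.
Found 4.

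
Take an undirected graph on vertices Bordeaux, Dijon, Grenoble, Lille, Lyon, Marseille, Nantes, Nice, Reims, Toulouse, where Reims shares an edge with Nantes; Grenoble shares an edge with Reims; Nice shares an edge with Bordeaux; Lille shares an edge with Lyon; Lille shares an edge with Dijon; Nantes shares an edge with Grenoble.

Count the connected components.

From Bordeaux: component {Bordeaux, Nice}.
From Dijon: component {Dijon, Lille, Lyon}.
From Grenoble: component {Grenoble, Nantes, Reims}.
From Marseille: component {Marseille}.
From Toulouse: component {Toulouse}.
That's 5 components.

5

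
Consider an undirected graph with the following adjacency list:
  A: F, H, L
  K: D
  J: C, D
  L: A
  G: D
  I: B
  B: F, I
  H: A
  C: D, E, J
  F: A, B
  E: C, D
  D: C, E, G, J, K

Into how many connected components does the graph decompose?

2

From A: component {A, B, F, H, I, L}.
From C: component {C, D, E, G, J, K}.
That's 2 components.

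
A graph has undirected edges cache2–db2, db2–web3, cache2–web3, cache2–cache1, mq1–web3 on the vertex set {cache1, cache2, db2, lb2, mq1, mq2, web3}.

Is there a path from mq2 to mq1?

No

mq2 has no edges, so nothing is reachable from it.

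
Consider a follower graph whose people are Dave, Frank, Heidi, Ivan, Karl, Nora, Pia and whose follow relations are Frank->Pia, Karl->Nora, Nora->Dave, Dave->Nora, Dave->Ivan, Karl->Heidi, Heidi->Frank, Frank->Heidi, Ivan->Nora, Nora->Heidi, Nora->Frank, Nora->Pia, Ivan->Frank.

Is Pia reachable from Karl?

Yes

Explore from Karl.
Distance 1: reach Heidi, Nora.
Distance 2: reach Dave, Frank, Pia.
Found Pia.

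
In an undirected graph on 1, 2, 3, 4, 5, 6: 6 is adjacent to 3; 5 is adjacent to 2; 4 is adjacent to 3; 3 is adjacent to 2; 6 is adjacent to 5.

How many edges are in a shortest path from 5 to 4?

3

Distance 0: 5.
Distance 1: 2, 6.
Distance 2: 3.
Distance 3: 4 — contains 4.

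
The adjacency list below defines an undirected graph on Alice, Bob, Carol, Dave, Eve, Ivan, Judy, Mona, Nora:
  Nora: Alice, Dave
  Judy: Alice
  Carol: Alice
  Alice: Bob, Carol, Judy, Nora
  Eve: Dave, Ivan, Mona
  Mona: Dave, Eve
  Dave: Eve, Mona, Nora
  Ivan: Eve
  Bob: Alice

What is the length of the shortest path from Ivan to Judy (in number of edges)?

5

Distance 0: Ivan.
Distance 1: Eve.
Distance 2: Dave, Mona.
Distance 3: Nora.
Distance 4: Alice.
Distance 5: Bob, Carol, Judy — contains Judy.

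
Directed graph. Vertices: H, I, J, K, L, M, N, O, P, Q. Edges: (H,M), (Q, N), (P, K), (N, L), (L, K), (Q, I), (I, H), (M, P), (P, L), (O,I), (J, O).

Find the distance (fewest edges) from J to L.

6

Distance 0: J.
Distance 1: O.
Distance 2: I.
Distance 3: H.
Distance 4: M.
Distance 5: P.
Distance 6: K, L — contains L.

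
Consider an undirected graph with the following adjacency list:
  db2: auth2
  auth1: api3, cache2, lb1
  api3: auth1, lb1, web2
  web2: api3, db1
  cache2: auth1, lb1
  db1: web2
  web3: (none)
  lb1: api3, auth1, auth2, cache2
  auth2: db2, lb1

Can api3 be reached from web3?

No

web3 has no edges, so nothing is reachable from it.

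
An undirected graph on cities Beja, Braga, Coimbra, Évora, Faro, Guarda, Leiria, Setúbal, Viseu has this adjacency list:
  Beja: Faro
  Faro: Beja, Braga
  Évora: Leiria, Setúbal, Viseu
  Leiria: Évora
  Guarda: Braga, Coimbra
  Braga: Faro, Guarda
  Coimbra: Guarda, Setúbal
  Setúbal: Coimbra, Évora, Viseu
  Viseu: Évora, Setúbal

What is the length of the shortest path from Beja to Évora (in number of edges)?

Distance 0: Beja.
Distance 1: Faro.
Distance 2: Braga.
Distance 3: Guarda.
Distance 4: Coimbra.
Distance 5: Setúbal.
Distance 6: Évora, Viseu — contains Évora.

6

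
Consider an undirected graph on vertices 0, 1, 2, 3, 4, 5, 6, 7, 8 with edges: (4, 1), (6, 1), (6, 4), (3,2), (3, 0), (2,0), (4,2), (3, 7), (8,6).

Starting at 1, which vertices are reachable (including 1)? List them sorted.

Start at 1.
Its neighbours: 4, 6.
Then their neighbours: 2, 8.
Then next layer: 0, 3.
Then next layer: 7.
Nothing further is reachable.

0, 1, 2, 3, 4, 6, 7, 8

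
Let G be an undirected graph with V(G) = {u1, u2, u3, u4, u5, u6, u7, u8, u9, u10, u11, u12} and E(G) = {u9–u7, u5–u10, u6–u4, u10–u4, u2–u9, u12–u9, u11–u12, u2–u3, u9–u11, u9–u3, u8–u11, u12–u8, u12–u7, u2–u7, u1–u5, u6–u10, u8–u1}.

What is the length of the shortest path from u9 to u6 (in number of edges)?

6

Distance 0: u9.
Distance 1: u2, u3, u7, u11, u12.
Distance 2: u8.
Distance 3: u1.
Distance 4: u5.
Distance 5: u10.
Distance 6: u4, u6 — contains u6.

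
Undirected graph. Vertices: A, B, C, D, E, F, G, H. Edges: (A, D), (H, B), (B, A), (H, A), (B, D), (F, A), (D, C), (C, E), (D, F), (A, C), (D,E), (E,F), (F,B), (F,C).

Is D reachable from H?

Yes

Explore from H.
Distance 1: reach A, B.
Distance 2: reach C, D, F.
Found D.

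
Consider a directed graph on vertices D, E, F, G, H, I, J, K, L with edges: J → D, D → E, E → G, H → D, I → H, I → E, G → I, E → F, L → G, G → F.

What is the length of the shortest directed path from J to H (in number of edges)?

Distance 0: J.
Distance 1: D.
Distance 2: E.
Distance 3: F, G.
Distance 4: I.
Distance 5: H — contains H.

5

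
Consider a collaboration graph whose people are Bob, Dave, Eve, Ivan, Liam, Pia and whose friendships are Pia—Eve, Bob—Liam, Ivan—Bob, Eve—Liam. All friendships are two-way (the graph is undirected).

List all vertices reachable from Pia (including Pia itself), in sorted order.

Start at Pia.
Its neighbours: Eve.
Then their neighbours: Liam.
Then next layer: Bob.
Then next layer: Ivan.
Nothing further is reachable.

Bob, Eve, Ivan, Liam, Pia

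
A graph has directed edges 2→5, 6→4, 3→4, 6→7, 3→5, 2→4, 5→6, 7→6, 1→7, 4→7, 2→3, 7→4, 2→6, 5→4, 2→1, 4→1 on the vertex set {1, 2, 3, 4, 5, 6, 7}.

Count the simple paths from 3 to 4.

3→4
3→5→4
3→5→6→4
3→5→6→7→4

4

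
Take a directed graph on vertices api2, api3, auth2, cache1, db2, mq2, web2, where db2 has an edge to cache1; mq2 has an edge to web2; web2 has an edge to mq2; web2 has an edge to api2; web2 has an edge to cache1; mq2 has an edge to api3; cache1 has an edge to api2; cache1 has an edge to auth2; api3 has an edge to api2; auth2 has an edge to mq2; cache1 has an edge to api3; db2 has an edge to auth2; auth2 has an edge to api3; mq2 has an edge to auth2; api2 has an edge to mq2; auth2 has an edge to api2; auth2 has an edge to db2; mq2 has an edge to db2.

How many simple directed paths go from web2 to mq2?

7

web2→api2→mq2
web2→cache1→api2→mq2
web2→cache1→api3→api2→mq2
web2→cache1→auth2→api2→mq2
web2→cache1→auth2→api3→api2→mq2
web2→cache1→auth2→mq2
web2→mq2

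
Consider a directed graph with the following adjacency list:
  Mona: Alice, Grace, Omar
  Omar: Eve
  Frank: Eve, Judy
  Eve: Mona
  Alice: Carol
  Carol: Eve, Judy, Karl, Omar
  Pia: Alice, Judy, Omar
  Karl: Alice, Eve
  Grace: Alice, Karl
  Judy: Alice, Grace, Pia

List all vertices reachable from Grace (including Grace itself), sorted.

Start at Grace.
Its neighbours: Alice, Karl.
Then their neighbours: Carol, Eve.
Then next layer: Judy, Mona, Omar.
Then next layer: Pia.
Nothing further is reachable.

Alice, Carol, Eve, Grace, Judy, Karl, Mona, Omar, Pia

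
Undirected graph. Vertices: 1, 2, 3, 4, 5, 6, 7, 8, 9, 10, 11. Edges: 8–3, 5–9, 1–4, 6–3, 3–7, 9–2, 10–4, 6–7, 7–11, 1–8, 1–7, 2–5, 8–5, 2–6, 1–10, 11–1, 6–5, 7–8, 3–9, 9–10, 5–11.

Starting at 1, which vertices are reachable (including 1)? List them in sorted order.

1, 2, 3, 4, 5, 6, 7, 8, 9, 10, 11

Start at 1.
Its neighbours: 4, 7, 8, 10, 11.
Then their neighbours: 3, 5, 6, 9.
Then next layer: 2.
Every vertex is now reached.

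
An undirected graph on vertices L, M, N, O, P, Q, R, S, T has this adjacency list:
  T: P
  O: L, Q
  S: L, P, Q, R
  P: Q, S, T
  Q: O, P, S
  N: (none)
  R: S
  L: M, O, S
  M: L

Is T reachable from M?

Explore from M.
Distance 1: reach L.
Distance 2: reach O, S.
Distance 3: reach P, Q, R.
Distance 4: reach T.
Found T.

Yes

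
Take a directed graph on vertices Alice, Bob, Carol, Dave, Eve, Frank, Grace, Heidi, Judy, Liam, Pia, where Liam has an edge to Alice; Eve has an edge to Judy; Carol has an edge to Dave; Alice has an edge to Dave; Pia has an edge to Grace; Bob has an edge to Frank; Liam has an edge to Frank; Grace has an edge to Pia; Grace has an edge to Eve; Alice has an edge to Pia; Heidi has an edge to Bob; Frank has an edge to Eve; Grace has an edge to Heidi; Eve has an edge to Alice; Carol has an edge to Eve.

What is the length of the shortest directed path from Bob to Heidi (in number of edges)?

Distance 0: Bob.
Distance 1: Frank.
Distance 2: Eve.
Distance 3: Alice, Judy.
Distance 4: Dave, Pia.
Distance 5: Grace.
Distance 6: Heidi — contains Heidi.

6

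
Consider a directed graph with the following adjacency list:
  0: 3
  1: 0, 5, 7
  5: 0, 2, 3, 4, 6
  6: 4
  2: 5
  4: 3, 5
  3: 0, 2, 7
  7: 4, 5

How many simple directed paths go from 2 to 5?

1

2→5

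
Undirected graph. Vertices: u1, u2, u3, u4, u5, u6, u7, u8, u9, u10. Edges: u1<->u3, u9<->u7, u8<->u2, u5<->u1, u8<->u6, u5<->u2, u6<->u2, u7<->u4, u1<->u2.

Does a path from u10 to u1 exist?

u10 has no edges, so nothing is reachable from it.

No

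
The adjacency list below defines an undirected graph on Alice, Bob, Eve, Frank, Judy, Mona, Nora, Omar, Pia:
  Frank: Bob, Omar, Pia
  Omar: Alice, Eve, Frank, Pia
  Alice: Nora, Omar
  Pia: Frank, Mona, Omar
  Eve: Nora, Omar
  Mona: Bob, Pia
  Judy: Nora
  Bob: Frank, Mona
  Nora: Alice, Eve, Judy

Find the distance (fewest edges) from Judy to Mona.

5

Distance 0: Judy.
Distance 1: Nora.
Distance 2: Alice, Eve.
Distance 3: Omar.
Distance 4: Frank, Pia.
Distance 5: Bob, Mona — contains Mona.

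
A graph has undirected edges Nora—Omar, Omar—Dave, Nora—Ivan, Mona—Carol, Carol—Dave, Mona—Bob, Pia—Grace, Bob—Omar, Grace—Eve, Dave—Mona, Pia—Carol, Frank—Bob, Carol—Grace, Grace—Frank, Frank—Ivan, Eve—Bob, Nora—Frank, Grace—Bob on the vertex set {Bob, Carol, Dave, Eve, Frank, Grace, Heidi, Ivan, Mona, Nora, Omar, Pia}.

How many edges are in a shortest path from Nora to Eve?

Distance 0: Nora.
Distance 1: Frank, Ivan, Omar.
Distance 2: Bob, Dave, Grace.
Distance 3: Carol, Eve, Mona, Pia — contains Eve.

3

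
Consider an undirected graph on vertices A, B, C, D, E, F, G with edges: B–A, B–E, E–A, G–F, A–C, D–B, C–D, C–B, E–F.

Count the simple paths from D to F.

D–B–A–E–F
D–B–C–A–E–F
D–B–E–F
D–C–A–B–E–F
D–C–A–E–F
D–C–B–A–E–F
D–C–B–E–F

7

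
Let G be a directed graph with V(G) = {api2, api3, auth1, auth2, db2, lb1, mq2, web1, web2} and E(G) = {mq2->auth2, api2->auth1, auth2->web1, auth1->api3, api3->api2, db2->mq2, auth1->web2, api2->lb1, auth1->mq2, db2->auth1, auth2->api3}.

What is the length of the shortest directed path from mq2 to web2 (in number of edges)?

Distance 0: mq2.
Distance 1: auth2.
Distance 2: api3, web1.
Distance 3: api2.
Distance 4: auth1, lb1.
Distance 5: web2 — contains web2.

5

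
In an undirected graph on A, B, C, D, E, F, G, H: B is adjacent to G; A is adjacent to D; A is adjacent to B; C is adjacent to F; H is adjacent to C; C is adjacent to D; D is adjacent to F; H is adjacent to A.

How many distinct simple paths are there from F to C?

F–C
F–D–A–H–C
F–D–C

3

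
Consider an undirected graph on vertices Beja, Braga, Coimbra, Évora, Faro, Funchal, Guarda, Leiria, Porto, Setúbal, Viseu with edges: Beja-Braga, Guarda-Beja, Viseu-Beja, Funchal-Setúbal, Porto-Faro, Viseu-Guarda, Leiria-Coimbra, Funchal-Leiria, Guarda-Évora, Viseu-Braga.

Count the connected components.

3

From Beja: component {Beja, Braga, Évora, Guarda, Viseu}.
From Coimbra: component {Coimbra, Funchal, Leiria, Setúbal}.
From Faro: component {Faro, Porto}.
That's 3 components.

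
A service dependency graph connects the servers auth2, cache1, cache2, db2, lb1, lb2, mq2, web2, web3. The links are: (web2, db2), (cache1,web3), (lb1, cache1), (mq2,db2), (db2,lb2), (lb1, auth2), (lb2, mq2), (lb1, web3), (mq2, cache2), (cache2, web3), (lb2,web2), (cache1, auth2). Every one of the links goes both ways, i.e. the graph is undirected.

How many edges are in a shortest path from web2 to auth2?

Distance 0: web2.
Distance 1: db2, lb2.
Distance 2: mq2.
Distance 3: cache2.
Distance 4: web3.
Distance 5: cache1, lb1.
Distance 6: auth2 — contains auth2.

6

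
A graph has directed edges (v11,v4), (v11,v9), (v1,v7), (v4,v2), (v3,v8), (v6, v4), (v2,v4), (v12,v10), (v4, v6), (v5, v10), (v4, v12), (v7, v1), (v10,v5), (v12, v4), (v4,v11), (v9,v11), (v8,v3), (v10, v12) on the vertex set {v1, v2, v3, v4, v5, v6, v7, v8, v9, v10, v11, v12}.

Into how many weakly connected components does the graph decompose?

From v1: component {v1, v7}.
From v2: component {v2, v4, v5, v6, v9, v10, v11, v12}.
From v3: component {v3, v8}.
That's 3 components.

3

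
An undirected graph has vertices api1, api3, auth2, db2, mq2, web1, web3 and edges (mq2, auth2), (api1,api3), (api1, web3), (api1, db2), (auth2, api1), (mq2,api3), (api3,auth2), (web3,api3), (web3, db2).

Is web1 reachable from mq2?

No

Explore from mq2.
Distance 1: reach api3, auth2.
Distance 2: reach api1, web3.
Distance 3: reach db2.
The search is exhausted without reaching web1; it lies in a different component.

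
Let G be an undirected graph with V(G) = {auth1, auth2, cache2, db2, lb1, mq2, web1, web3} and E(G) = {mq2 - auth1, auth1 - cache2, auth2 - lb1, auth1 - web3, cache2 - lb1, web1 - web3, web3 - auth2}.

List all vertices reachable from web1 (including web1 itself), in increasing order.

Start at web1.
Its neighbours: web3.
Then their neighbours: auth1, auth2.
Then next layer: cache2, lb1, mq2.
Nothing further is reachable.

auth1, auth2, cache2, lb1, mq2, web1, web3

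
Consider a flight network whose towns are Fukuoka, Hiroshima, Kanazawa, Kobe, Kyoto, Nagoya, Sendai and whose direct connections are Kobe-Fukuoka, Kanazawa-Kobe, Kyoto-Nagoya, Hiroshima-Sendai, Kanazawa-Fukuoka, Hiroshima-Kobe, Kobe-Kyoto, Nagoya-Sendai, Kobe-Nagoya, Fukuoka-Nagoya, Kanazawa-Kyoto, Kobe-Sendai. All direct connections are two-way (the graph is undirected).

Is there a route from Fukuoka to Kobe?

Explore from Fukuoka.
Distance 1: reach Kanazawa, Kobe, Nagoya.
Found Kobe.

Yes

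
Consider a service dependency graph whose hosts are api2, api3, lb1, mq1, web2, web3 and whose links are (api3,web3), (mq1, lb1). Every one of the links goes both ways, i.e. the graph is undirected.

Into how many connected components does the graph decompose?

4

From api2: component {api2}.
From api3: component {api3, web3}.
From lb1: component {lb1, mq1}.
From web2: component {web2}.
That's 4 components.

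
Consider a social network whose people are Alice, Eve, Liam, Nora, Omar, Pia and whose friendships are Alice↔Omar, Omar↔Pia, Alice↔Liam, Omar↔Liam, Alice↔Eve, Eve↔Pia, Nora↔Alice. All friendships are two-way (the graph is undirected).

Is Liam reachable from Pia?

Yes

Explore from Pia.
Distance 1: reach Eve, Omar.
Distance 2: reach Alice, Liam.
Found Liam.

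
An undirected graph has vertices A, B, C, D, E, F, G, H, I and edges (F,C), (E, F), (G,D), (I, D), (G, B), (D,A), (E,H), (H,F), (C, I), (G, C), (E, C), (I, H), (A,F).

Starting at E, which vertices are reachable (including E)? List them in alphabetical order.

A, B, C, D, E, F, G, H, I

Start at E.
Its neighbours: C, F, H.
Then their neighbours: A, G, I.
Then next layer: B, D.
Every vertex is now reached.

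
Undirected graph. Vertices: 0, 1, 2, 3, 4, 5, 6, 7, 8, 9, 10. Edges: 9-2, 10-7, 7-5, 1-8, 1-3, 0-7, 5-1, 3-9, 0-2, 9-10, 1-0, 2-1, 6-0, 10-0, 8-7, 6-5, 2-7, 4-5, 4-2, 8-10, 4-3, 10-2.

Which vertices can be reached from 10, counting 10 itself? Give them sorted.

Start at 10.
Its neighbours: 0, 2, 7, 8, 9.
Then their neighbours: 1, 3, 4, 5, 6.
Every vertex is now reached.

0, 1, 2, 3, 4, 5, 6, 7, 8, 9, 10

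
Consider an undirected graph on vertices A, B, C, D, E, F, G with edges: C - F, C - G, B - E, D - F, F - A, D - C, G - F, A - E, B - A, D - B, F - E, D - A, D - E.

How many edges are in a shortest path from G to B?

3

Distance 0: G.
Distance 1: C, F.
Distance 2: A, D, E.
Distance 3: B — contains B.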